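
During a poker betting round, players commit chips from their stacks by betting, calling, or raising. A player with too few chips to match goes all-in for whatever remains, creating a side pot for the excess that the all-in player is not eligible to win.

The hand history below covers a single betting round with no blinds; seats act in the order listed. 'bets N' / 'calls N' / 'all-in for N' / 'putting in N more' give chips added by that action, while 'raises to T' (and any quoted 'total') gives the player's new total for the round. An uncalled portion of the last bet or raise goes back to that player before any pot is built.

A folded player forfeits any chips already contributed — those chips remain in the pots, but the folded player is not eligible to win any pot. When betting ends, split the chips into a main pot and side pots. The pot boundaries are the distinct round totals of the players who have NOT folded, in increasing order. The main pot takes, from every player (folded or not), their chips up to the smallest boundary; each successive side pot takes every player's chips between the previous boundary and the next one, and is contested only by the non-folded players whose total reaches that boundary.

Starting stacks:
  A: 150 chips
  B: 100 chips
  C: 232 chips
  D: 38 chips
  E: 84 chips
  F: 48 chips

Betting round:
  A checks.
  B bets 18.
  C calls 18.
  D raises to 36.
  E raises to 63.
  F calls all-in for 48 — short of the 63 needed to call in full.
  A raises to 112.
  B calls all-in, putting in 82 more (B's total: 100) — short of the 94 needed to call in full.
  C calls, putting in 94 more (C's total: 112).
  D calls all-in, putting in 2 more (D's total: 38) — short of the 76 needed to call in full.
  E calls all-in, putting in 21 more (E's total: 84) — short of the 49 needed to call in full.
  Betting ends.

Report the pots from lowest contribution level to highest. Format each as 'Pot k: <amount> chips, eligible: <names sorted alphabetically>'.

Pot 1: 228 chips, eligible: A, B, C, D, E, F
Pot 2: 50 chips, eligible: A, B, C, E, F
Pot 3: 144 chips, eligible: A, B, C, E
Pot 4: 48 chips, eligible: A, B, C
Pot 5: 24 chips, eligible: A, C

Derivation:
Contributions: A=112, B=100, C=112, D=38, E=84, F=48
Pot levels (distinct totals of non-folded players): 38, 48, 84, 100, 112
Layer 1-38: 38 each from A, B, C, D, E, F = 38*6 = 228 chips; eligible A, B, C, D, E, F
Layer 39-48: 10 each from A, B, C, E, F = 10*5 = 50 chips; eligible A, B, C, E, F
Layer 49-84: 36 each from A, B, C, E = 36*4 = 144 chips; eligible A, B, C, E
Layer 85-100: 16 each from A, B, C = 16*3 = 48 chips; eligible A, B, C
Layer 101-112: 12 each from A, C = 12*2 = 24 chips; eligible A, C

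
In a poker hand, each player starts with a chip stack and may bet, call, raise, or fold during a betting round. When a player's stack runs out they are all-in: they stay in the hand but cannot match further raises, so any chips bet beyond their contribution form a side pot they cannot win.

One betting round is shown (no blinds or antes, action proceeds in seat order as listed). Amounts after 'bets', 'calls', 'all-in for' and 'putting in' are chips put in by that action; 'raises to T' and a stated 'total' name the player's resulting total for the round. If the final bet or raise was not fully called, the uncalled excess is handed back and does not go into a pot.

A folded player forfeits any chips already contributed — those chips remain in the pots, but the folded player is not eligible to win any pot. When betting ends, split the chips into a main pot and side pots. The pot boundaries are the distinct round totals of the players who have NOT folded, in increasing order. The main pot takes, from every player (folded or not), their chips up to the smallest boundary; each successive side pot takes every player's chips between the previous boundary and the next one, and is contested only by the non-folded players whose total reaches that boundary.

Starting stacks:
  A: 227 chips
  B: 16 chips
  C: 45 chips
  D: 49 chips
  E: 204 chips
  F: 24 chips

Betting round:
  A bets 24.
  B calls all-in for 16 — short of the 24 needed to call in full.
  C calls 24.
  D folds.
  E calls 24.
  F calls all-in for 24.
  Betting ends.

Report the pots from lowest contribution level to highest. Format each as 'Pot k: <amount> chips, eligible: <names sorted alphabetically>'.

Pot 1: 80 chips, eligible: A, B, C, E, F
Pot 2: 32 chips, eligible: A, C, E, F

Derivation:
Contributions: A=24, B=16, C=24, E=24, F=24
Folded: D
Pot levels (distinct totals of non-folded players): 16, 24
Layer 1-16: 16 each from A, B, C, E, F = 16*5 = 80 chips; eligible A, B, C, E, F
Layer 17-24: 8 each from A, C, E, F = 8*4 = 32 chips; eligible A, C, E, F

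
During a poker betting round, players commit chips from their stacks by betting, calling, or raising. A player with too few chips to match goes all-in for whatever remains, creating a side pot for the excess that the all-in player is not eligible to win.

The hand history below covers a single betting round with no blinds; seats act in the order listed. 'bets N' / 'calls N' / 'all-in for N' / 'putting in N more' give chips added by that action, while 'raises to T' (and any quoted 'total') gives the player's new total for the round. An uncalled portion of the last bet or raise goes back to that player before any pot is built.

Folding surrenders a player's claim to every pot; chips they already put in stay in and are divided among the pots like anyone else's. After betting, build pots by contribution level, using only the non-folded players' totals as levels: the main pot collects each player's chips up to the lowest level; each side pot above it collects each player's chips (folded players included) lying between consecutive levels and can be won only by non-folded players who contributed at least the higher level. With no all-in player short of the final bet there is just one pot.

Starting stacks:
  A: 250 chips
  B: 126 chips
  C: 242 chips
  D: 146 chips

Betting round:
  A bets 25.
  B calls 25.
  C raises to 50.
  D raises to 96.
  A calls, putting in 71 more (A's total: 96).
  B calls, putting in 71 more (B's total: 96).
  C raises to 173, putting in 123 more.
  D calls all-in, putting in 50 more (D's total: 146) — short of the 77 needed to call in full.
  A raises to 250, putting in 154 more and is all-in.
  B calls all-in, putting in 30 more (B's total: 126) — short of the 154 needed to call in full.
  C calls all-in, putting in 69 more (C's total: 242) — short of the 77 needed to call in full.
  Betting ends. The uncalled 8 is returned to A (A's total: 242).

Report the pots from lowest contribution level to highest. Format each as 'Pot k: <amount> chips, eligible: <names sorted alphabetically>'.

Contributions (after 8 returned to A): A=242, B=126, C=242, D=146
Pot levels (distinct totals of non-folded players): 126, 146, 242
Layer 1-126: 126 each from A, B, C, D = 126*4 = 504 chips; eligible A, B, C, D
Layer 127-146: 20 each from A, C, D = 20*3 = 60 chips; eligible A, C, D
Layer 147-242: 96 each from A, C = 96*2 = 192 chips; eligible A, C

Pot 1: 504 chips, eligible: A, B, C, D
Pot 2: 60 chips, eligible: A, C, D
Pot 3: 192 chips, eligible: A, C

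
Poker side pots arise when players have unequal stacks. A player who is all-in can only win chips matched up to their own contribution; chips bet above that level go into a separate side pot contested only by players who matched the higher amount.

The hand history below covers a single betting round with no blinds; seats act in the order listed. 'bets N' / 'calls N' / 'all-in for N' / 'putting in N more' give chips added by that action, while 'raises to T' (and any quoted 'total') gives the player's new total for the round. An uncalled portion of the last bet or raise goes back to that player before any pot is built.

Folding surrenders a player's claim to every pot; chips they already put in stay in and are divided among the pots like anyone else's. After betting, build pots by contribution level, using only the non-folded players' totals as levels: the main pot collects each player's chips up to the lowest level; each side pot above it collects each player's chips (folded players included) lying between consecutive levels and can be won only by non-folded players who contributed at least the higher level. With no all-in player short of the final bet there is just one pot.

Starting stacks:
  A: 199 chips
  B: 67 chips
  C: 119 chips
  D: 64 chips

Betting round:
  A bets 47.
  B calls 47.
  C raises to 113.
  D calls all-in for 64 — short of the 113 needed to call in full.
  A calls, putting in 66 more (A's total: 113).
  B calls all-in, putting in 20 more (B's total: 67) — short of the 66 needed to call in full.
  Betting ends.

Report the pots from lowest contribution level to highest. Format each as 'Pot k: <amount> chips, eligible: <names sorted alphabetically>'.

Pot 1: 256 chips, eligible: A, B, C, D
Pot 2: 9 chips, eligible: A, B, C
Pot 3: 92 chips, eligible: A, C

Derivation:
Contributions: A=113, B=67, C=113, D=64
Pot levels (distinct totals of non-folded players): 64, 67, 113
Layer 1-64: 64 each from A, B, C, D = 64*4 = 256 chips; eligible A, B, C, D
Layer 65-67: 3 each from A, B, C = 3*3 = 9 chips; eligible A, B, C
Layer 68-113: 46 each from A, C = 46*2 = 92 chips; eligible A, C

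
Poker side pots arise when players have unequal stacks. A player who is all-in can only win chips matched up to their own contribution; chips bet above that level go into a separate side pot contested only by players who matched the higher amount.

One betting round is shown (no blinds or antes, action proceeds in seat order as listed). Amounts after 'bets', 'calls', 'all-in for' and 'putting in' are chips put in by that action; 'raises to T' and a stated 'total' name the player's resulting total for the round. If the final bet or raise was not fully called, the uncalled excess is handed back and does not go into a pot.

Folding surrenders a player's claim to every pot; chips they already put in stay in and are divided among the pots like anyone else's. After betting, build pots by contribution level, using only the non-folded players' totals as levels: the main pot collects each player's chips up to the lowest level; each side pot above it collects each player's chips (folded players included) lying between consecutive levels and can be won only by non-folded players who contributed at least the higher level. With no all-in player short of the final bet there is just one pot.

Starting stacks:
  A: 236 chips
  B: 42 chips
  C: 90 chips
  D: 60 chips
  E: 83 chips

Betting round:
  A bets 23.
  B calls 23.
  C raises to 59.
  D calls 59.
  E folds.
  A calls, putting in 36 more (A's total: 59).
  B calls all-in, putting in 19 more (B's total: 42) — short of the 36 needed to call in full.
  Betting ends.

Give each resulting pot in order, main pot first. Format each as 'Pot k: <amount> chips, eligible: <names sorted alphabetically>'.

Pot 1: 168 chips, eligible: A, B, C, D
Pot 2: 51 chips, eligible: A, C, D

Derivation:
Contributions: A=59, B=42, C=59, D=59
Folded: E
Pot levels (distinct totals of non-folded players): 42, 59
Layer 1-42: 42 each from A, B, C, D = 42*4 = 168 chips; eligible A, B, C, D
Layer 43-59: 17 each from A, C, D = 17*3 = 51 chips; eligible A, C, D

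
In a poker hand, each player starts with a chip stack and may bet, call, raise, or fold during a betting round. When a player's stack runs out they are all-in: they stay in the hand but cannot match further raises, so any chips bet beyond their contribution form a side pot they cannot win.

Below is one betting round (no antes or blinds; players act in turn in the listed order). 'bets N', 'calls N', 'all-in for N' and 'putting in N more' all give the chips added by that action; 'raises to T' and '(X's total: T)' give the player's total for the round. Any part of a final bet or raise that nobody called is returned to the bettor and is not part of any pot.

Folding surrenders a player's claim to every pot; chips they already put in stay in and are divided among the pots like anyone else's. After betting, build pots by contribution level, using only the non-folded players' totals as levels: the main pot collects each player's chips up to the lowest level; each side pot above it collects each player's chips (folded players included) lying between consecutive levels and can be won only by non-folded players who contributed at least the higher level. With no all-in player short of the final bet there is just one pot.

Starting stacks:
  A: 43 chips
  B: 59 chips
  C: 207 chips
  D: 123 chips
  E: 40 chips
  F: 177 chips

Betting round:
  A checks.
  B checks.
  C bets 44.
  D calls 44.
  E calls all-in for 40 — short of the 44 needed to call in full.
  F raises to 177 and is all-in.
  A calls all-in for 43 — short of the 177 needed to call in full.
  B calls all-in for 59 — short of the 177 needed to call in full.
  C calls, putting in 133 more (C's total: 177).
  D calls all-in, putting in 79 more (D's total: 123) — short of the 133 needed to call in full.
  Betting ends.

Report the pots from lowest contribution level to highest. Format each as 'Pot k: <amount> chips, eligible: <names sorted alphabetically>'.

Pot 1: 240 chips, eligible: A, B, C, D, E, F
Pot 2: 15 chips, eligible: A, B, C, D, F
Pot 3: 64 chips, eligible: B, C, D, F
Pot 4: 192 chips, eligible: C, D, F
Pot 5: 108 chips, eligible: C, F

Derivation:
Contributions: A=43, B=59, C=177, D=123, E=40, F=177
Pot levels (distinct totals of non-folded players): 40, 43, 59, 123, 177
Layer 1-40: 40 each from A, B, C, D, E, F = 40*6 = 240 chips; eligible A, B, C, D, E, F
Layer 41-43: 3 each from A, B, C, D, F = 3*5 = 15 chips; eligible A, B, C, D, F
Layer 44-59: 16 each from B, C, D, F = 16*4 = 64 chips; eligible B, C, D, F
Layer 60-123: 64 each from C, D, F = 64*3 = 192 chips; eligible C, D, F
Layer 124-177: 54 each from C, F = 54*2 = 108 chips; eligible C, F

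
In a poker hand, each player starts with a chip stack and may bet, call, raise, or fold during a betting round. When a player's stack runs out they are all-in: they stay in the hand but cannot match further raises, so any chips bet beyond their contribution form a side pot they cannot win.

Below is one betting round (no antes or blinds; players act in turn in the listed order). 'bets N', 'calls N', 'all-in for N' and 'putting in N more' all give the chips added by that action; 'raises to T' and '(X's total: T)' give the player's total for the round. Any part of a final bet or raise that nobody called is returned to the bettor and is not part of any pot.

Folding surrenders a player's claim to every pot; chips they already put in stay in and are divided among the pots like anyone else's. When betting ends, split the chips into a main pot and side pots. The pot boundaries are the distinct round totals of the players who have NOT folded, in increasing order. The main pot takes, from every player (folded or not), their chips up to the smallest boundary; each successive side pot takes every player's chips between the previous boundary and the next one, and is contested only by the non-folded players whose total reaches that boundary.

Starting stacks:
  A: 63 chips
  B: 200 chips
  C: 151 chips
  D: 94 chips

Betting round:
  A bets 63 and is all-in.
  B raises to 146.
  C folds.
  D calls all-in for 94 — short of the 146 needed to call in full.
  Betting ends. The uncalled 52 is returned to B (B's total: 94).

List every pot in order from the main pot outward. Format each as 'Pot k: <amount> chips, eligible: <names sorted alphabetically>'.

Contributions (after 52 returned to B): A=63, B=94, D=94
Folded: C
Pot levels (distinct totals of non-folded players): 63, 94
Layer 1-63: 63 each from A, B, D = 63*3 = 189 chips; eligible A, B, D
Layer 64-94: 31 each from B, D = 31*2 = 62 chips; eligible B, D

Pot 1: 189 chips, eligible: A, B, D
Pot 2: 62 chips, eligible: B, D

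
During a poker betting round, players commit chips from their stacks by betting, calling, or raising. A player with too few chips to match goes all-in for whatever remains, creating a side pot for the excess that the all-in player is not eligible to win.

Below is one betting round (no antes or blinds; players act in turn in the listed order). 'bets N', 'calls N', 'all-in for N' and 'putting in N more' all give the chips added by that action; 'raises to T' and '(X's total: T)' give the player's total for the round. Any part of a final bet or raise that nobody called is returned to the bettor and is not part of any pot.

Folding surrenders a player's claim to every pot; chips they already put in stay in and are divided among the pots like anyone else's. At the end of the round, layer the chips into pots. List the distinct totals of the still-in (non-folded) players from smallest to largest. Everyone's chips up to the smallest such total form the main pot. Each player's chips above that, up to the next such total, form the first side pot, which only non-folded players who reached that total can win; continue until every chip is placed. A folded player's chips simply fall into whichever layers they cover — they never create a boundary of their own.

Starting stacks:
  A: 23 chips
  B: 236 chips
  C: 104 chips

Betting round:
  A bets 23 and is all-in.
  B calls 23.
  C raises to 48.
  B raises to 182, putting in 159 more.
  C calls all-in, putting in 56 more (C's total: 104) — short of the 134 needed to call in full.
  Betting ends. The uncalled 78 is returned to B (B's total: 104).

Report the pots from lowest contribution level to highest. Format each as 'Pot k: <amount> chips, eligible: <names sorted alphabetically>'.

Pot 1: 69 chips, eligible: A, B, C
Pot 2: 162 chips, eligible: B, C

Derivation:
Contributions (after 78 returned to B): A=23, B=104, C=104
Pot levels (distinct totals of non-folded players): 23, 104
Layer 1-23: 23 each from A, B, C = 23*3 = 69 chips; eligible A, B, C
Layer 24-104: 81 each from B, C = 81*2 = 162 chips; eligible B, C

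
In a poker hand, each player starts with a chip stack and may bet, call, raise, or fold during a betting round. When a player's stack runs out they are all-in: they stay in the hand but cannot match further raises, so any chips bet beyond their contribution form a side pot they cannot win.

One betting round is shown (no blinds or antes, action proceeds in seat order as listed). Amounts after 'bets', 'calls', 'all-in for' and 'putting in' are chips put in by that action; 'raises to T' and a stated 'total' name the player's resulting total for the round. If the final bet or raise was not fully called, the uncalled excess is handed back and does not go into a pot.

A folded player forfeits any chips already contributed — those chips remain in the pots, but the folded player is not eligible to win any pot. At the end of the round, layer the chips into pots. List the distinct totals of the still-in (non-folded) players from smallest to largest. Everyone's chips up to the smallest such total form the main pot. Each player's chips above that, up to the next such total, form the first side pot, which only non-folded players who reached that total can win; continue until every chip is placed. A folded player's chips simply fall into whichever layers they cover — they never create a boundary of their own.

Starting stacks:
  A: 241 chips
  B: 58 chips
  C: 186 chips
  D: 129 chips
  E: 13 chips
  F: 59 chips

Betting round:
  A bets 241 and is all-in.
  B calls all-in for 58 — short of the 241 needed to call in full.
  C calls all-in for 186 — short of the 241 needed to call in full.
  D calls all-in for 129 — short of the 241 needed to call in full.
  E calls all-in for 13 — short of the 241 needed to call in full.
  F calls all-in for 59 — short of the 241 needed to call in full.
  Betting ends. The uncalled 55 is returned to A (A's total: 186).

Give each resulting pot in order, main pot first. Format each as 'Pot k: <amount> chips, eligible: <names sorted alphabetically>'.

Contributions (after 55 returned to A): A=186, B=58, C=186, D=129, E=13, F=59
Pot levels (distinct totals of non-folded players): 13, 58, 59, 129, 186
Layer 1-13: 13 each from A, B, C, D, E, F = 13*6 = 78 chips; eligible A, B, C, D, E, F
Layer 14-58: 45 each from A, B, C, D, F = 45*5 = 225 chips; eligible A, B, C, D, F
Layer 59-59: 1 each from A, C, D, F = 1*4 = 4 chips; eligible A, C, D, F
Layer 60-129: 70 each from A, C, D = 70*3 = 210 chips; eligible A, C, D
Layer 130-186: 57 each from A, C = 57*2 = 114 chips; eligible A, C

Pot 1: 78 chips, eligible: A, B, C, D, E, F
Pot 2: 225 chips, eligible: A, B, C, D, F
Pot 3: 4 chips, eligible: A, C, D, F
Pot 4: 210 chips, eligible: A, C, D
Pot 5: 114 chips, eligible: A, C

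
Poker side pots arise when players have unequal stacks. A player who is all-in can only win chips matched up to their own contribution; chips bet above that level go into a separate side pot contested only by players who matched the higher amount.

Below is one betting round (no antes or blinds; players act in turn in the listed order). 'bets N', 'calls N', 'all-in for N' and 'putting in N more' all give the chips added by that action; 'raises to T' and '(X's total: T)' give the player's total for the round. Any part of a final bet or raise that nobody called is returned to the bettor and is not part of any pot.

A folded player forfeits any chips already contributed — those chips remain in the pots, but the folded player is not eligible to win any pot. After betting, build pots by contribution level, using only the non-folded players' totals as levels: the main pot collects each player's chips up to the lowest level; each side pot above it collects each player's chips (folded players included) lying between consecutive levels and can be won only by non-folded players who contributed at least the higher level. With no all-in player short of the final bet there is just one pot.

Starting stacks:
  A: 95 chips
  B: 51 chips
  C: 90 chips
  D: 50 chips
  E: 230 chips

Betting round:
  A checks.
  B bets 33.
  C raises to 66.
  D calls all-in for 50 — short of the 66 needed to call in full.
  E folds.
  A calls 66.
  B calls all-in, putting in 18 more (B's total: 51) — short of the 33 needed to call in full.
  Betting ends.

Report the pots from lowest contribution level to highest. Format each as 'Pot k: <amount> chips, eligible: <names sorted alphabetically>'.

Pot 1: 200 chips, eligible: A, B, C, D
Pot 2: 3 chips, eligible: A, B, C
Pot 3: 30 chips, eligible: A, C

Derivation:
Contributions: A=66, B=51, C=66, D=50
Folded: E
Pot levels (distinct totals of non-folded players): 50, 51, 66
Layer 1-50: 50 each from A, B, C, D = 50*4 = 200 chips; eligible A, B, C, D
Layer 51-51: 1 each from A, B, C = 1*3 = 3 chips; eligible A, B, C
Layer 52-66: 15 each from A, C = 15*2 = 30 chips; eligible A, C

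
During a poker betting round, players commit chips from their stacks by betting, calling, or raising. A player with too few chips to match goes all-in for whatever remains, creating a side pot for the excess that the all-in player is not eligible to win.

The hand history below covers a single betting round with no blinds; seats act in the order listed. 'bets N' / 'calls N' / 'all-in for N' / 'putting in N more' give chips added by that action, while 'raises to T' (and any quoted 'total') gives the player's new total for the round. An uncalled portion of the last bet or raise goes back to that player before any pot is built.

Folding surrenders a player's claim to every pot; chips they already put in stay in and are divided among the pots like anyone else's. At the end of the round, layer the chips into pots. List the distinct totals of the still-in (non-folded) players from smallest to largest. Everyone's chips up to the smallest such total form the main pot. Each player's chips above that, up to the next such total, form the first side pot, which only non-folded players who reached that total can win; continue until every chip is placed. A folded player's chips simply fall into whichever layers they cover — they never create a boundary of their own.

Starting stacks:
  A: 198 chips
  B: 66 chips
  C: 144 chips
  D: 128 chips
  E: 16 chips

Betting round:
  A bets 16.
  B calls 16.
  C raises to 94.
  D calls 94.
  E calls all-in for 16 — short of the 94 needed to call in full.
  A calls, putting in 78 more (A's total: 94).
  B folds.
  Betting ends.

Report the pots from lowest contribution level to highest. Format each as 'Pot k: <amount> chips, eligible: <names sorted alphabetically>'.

Pot 1: 80 chips, eligible: A, C, D, E
Pot 2: 234 chips, eligible: A, C, D

Derivation:
Contributions: A=94, B=16, C=94, D=94, E=16
Folded: B
Pot levels (distinct totals of non-folded players): 16, 94
Layer 1-16: 16 each from A, B, C, D, E = 16*5 = 80 chips; eligible A, C, D, E
Layer 17-94: 78 each from A, C, D = 78*3 = 234 chips; eligible A, C, D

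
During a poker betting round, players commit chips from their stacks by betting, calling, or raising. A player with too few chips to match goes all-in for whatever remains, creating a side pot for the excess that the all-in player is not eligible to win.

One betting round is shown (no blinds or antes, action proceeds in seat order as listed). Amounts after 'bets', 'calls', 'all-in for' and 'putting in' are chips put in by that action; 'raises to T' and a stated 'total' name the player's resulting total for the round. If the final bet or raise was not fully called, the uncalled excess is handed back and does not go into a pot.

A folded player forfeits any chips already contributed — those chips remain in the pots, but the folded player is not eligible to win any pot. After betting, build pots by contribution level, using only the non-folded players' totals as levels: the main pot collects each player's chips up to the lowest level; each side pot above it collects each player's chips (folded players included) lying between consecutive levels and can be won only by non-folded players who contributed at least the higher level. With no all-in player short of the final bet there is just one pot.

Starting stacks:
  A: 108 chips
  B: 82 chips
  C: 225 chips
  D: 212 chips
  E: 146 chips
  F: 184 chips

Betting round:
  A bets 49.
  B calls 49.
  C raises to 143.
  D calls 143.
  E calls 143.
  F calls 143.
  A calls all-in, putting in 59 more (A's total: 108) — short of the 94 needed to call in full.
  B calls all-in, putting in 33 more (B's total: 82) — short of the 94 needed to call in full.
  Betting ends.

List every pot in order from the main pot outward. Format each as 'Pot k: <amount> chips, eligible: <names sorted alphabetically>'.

Contributions: A=108, B=82, C=143, D=143, E=143, F=143
Pot levels (distinct totals of non-folded players): 82, 108, 143
Layer 1-82: 82 each from A, B, C, D, E, F = 82*6 = 492 chips; eligible A, B, C, D, E, F
Layer 83-108: 26 each from A, C, D, E, F = 26*5 = 130 chips; eligible A, C, D, E, F
Layer 109-143: 35 each from C, D, E, F = 35*4 = 140 chips; eligible C, D, E, F

Pot 1: 492 chips, eligible: A, B, C, D, E, F
Pot 2: 130 chips, eligible: A, C, D, E, F
Pot 3: 140 chips, eligible: C, D, E, F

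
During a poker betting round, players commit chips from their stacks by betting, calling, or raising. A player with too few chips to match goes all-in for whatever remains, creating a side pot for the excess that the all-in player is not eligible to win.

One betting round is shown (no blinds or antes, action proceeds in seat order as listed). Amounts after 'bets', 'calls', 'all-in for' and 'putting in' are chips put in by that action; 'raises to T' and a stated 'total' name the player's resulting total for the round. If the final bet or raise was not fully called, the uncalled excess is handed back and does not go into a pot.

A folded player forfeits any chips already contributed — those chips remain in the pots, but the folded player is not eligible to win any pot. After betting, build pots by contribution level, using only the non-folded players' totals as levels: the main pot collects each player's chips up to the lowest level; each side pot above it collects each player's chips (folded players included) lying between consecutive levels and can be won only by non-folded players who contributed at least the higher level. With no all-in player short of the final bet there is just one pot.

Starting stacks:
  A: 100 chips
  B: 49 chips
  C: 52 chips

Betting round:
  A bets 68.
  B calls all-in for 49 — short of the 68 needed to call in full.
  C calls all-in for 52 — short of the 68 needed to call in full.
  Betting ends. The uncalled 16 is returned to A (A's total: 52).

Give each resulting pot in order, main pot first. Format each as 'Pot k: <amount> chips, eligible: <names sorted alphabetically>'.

Contributions (after 16 returned to A): A=52, B=49, C=52
Pot levels (distinct totals of non-folded players): 49, 52
Layer 1-49: 49 each from A, B, C = 49*3 = 147 chips; eligible A, B, C
Layer 50-52: 3 each from A, C = 3*2 = 6 chips; eligible A, C

Pot 1: 147 chips, eligible: A, B, C
Pot 2: 6 chips, eligible: A, C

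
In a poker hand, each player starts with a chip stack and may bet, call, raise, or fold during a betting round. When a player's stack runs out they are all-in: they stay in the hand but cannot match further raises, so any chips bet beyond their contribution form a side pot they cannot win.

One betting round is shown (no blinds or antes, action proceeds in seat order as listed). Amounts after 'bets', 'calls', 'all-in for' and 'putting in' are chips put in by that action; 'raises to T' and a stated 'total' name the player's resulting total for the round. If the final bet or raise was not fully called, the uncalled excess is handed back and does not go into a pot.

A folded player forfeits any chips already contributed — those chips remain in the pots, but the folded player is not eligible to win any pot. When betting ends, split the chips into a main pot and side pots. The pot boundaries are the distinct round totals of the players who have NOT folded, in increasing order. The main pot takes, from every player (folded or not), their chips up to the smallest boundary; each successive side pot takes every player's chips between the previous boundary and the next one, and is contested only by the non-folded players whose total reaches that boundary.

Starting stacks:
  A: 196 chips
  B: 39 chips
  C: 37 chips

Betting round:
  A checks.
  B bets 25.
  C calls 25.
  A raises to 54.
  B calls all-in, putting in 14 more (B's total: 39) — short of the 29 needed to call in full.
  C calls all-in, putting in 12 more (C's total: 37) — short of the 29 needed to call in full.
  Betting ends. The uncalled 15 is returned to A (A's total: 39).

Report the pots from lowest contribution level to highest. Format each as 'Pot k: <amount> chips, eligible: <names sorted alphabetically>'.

Contributions (after 15 returned to A): A=39, B=39, C=37
Pot levels (distinct totals of non-folded players): 37, 39
Layer 1-37: 37 each from A, B, C = 37*3 = 111 chips; eligible A, B, C
Layer 38-39: 2 each from A, B = 2*2 = 4 chips; eligible A, B

Pot 1: 111 chips, eligible: A, B, C
Pot 2: 4 chips, eligible: A, B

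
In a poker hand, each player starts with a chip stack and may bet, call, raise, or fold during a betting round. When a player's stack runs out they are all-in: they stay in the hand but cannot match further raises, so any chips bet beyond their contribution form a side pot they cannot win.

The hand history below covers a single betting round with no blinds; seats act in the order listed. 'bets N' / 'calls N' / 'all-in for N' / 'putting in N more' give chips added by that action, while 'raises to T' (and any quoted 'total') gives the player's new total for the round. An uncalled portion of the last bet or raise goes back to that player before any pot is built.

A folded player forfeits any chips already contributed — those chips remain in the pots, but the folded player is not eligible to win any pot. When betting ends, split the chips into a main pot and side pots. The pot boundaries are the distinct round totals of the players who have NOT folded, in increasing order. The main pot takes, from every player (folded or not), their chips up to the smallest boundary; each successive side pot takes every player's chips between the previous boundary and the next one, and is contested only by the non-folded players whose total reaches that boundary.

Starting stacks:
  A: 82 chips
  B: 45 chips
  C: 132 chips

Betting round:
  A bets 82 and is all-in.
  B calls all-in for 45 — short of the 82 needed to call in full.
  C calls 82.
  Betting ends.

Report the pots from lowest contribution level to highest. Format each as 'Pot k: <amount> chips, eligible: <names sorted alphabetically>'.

Pot 1: 135 chips, eligible: A, B, C
Pot 2: 74 chips, eligible: A, C

Derivation:
Contributions: A=82, B=45, C=82
Pot levels (distinct totals of non-folded players): 45, 82
Layer 1-45: 45 each from A, B, C = 45*3 = 135 chips; eligible A, B, C
Layer 46-82: 37 each from A, C = 37*2 = 74 chips; eligible A, C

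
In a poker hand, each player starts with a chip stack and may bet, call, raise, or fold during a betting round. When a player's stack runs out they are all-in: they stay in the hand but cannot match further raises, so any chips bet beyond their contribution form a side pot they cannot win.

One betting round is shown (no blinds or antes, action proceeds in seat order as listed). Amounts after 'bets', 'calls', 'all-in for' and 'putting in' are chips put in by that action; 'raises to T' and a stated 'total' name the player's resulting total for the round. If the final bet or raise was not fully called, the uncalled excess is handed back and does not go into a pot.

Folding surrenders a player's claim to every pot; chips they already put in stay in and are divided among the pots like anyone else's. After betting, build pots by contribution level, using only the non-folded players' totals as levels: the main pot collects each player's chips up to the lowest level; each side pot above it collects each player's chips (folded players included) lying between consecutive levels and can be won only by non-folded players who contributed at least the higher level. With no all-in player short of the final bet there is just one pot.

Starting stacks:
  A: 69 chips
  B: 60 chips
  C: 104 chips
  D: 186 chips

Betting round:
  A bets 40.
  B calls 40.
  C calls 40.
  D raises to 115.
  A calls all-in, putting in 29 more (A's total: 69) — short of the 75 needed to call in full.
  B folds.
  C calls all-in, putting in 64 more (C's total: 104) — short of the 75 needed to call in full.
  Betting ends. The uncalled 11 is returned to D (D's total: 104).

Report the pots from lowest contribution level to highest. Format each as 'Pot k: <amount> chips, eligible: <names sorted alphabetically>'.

Contributions (after 11 returned to D): A=69, B=40, C=104, D=104
Folded: B
Pot levels (distinct totals of non-folded players): 69, 104
Layer 1-69: A 69 + B 40 + C 69 + D 69 = 247 chips; eligible A, C, D
Layer 70-104: 35 each from C, D = 35*2 = 70 chips; eligible C, D

Pot 1: 247 chips, eligible: A, C, D
Pot 2: 70 chips, eligible: C, D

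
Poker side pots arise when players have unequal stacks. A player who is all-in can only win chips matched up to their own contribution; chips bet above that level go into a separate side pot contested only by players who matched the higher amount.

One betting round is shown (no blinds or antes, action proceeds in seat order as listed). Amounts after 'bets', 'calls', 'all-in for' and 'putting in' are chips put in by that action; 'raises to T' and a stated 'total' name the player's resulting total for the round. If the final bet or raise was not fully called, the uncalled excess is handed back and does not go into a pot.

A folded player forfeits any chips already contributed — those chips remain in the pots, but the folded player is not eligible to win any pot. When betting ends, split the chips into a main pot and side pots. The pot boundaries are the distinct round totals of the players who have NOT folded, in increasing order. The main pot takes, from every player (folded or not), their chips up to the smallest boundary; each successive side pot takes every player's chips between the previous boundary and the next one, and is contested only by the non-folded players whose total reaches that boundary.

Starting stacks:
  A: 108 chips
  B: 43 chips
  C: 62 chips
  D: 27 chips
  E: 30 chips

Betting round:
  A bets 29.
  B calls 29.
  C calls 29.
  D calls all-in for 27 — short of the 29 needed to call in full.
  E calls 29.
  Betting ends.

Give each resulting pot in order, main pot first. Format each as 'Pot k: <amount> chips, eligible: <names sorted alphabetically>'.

Contributions: A=29, B=29, C=29, D=27, E=29
Pot levels (distinct totals of non-folded players): 27, 29
Layer 1-27: 27 each from A, B, C, D, E = 27*5 = 135 chips; eligible A, B, C, D, E
Layer 28-29: 2 each from A, B, C, E = 2*4 = 8 chips; eligible A, B, C, E

Pot 1: 135 chips, eligible: A, B, C, D, E
Pot 2: 8 chips, eligible: A, B, C, E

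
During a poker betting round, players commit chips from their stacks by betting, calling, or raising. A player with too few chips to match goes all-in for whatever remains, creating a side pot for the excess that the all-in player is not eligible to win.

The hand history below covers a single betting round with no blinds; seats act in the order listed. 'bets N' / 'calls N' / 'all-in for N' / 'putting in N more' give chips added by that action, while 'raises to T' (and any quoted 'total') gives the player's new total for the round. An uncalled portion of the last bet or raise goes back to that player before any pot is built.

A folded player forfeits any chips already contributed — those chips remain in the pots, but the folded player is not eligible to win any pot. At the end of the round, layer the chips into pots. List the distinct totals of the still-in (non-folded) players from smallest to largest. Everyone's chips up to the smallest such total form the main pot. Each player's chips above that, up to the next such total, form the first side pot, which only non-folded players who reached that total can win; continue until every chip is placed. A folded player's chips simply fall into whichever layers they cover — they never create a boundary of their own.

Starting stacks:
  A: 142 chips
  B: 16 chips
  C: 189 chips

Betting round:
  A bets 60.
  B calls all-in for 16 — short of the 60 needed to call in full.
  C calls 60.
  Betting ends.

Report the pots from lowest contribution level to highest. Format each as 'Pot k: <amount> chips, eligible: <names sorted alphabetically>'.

Pot 1: 48 chips, eligible: A, B, C
Pot 2: 88 chips, eligible: A, C

Derivation:
Contributions: A=60, B=16, C=60
Pot levels (distinct totals of non-folded players): 16, 60
Layer 1-16: 16 each from A, B, C = 16*3 = 48 chips; eligible A, B, C
Layer 17-60: 44 each from A, C = 44*2 = 88 chips; eligible A, C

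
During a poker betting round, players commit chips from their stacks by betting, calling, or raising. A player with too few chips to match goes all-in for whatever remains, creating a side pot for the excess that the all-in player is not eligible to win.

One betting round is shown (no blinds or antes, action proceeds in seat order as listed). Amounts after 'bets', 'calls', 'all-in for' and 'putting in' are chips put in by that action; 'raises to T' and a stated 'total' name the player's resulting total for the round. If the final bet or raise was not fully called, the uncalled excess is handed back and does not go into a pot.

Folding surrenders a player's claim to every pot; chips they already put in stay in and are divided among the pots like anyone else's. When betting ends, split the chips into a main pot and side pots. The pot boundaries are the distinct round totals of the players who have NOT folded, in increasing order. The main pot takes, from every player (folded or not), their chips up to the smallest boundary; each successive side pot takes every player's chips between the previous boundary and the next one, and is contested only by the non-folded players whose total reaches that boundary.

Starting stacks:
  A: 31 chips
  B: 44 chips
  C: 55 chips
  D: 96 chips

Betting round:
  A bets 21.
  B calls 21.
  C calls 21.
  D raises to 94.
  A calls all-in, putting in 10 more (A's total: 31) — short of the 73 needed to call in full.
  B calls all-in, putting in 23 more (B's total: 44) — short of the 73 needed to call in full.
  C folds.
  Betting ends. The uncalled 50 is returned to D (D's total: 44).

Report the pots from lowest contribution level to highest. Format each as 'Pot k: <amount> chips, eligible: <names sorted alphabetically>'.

Contributions (after 50 returned to D): A=31, B=44, C=21, D=44
Folded: C
Pot levels (distinct totals of non-folded players): 31, 44
Layer 1-31: A 31 + B 31 + C 21 + D 31 = 114 chips; eligible A, B, D
Layer 32-44: 13 each from B, D = 13*2 = 26 chips; eligible B, D

Pot 1: 114 chips, eligible: A, B, D
Pot 2: 26 chips, eligible: B, D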